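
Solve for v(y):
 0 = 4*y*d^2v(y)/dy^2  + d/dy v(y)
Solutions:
 v(y) = C1 + C2*y^(3/4)


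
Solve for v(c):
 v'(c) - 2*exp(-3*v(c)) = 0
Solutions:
 v(c) = log(C1 + 6*c)/3
 v(c) = log((-3^(1/3) - 3^(5/6)*I)*(C1 + 2*c)^(1/3)/2)
 v(c) = log((-3^(1/3) + 3^(5/6)*I)*(C1 + 2*c)^(1/3)/2)


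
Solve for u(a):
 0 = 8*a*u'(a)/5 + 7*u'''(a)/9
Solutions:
 u(a) = C1 + Integral(C2*airyai(-2*105^(2/3)*a/35) + C3*airybi(-2*105^(2/3)*a/35), a)


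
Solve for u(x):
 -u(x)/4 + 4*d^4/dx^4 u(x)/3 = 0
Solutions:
 u(x) = C1*exp(-3^(1/4)*x/2) + C2*exp(3^(1/4)*x/2) + C3*sin(3^(1/4)*x/2) + C4*cos(3^(1/4)*x/2)


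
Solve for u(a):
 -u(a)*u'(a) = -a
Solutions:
 u(a) = -sqrt(C1 + a^2)
 u(a) = sqrt(C1 + a^2)


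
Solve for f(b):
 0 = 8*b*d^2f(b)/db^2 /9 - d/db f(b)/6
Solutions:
 f(b) = C1 + C2*b^(19/16)


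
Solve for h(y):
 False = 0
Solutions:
 h(y) = C1 + 3*y*asin(4*y)/4 + zoo*y + 3*sqrt(1 - 16*y^2)/16


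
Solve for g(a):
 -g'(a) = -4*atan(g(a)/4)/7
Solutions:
 Integral(1/atan(_y/4), (_y, g(a))) = C1 + 4*a/7


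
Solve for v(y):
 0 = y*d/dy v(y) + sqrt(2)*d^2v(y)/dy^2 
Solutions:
 v(y) = C1 + C2*erf(2^(1/4)*y/2)


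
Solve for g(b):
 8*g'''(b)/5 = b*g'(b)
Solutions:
 g(b) = C1 + Integral(C2*airyai(5^(1/3)*b/2) + C3*airybi(5^(1/3)*b/2), b)


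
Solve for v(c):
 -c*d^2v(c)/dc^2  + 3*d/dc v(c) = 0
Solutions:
 v(c) = C1 + C2*c^4


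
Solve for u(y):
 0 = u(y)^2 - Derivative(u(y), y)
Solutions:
 u(y) = -1/(C1 + y)


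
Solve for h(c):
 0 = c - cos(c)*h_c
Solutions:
 h(c) = C1 + Integral(c/cos(c), c)


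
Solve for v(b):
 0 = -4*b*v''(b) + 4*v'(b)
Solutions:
 v(b) = C1 + C2*b^2


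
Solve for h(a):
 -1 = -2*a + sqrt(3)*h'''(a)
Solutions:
 h(a) = C1 + C2*a + C3*a^2 + sqrt(3)*a^4/36 - sqrt(3)*a^3/18


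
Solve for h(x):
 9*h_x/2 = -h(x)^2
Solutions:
 h(x) = 9/(C1 + 2*x)


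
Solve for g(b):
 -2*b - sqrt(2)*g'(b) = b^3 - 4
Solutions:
 g(b) = C1 - sqrt(2)*b^4/8 - sqrt(2)*b^2/2 + 2*sqrt(2)*b


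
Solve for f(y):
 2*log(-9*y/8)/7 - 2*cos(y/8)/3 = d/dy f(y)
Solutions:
 f(y) = C1 + 2*y*log(-y)/7 - 6*y*log(2)/7 - 2*y/7 + 4*y*log(3)/7 - 16*sin(y/8)/3


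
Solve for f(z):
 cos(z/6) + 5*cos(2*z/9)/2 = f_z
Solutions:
 f(z) = C1 + 6*sin(z/6) + 45*sin(2*z/9)/4


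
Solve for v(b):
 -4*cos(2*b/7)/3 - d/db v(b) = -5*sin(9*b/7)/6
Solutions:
 v(b) = C1 - 14*sin(2*b/7)/3 - 35*cos(9*b/7)/54


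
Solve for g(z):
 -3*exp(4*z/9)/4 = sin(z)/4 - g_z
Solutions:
 g(z) = C1 + 27*exp(4*z/9)/16 - cos(z)/4


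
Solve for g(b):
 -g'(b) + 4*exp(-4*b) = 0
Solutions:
 g(b) = C1 - exp(-4*b)


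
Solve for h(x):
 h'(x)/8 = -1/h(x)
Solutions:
 h(x) = -sqrt(C1 - 16*x)
 h(x) = sqrt(C1 - 16*x)


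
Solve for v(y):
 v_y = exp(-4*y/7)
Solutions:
 v(y) = C1 - 7*exp(-4*y/7)/4


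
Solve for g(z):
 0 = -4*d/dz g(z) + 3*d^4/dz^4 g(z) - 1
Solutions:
 g(z) = C1 + C4*exp(6^(2/3)*z/3) - z/4 + (C2*sin(2^(2/3)*3^(1/6)*z/2) + C3*cos(2^(2/3)*3^(1/6)*z/2))*exp(-6^(2/3)*z/6)


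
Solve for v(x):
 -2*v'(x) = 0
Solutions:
 v(x) = C1


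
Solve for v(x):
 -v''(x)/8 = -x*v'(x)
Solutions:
 v(x) = C1 + C2*erfi(2*x)


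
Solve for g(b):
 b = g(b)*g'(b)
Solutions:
 g(b) = -sqrt(C1 + b^2)
 g(b) = sqrt(C1 + b^2)


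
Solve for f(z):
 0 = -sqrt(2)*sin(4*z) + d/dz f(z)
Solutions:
 f(z) = C1 - sqrt(2)*cos(4*z)/4


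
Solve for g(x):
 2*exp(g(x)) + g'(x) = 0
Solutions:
 g(x) = log(1/(C1 + 2*x))


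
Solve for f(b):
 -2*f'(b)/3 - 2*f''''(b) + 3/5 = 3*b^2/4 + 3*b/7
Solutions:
 f(b) = C1 + C4*exp(-3^(2/3)*b/3) - 3*b^3/8 - 9*b^2/28 + 9*b/10 + (C2*sin(3^(1/6)*b/2) + C3*cos(3^(1/6)*b/2))*exp(3^(2/3)*b/6)


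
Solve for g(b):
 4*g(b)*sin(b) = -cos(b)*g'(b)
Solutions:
 g(b) = C1*cos(b)^4


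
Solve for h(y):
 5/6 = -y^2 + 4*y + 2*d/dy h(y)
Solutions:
 h(y) = C1 + y^3/6 - y^2 + 5*y/12


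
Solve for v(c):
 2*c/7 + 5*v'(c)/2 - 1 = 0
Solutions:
 v(c) = C1 - 2*c^2/35 + 2*c/5


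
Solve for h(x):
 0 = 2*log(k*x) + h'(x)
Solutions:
 h(x) = C1 - 2*x*log(k*x) + 2*x


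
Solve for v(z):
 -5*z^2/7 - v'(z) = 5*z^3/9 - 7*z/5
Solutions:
 v(z) = C1 - 5*z^4/36 - 5*z^3/21 + 7*z^2/10


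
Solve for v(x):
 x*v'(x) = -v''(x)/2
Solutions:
 v(x) = C1 + C2*erf(x)


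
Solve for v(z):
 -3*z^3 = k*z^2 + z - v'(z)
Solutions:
 v(z) = C1 + k*z^3/3 + 3*z^4/4 + z^2/2


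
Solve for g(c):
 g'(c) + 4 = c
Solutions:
 g(c) = C1 + c^2/2 - 4*c


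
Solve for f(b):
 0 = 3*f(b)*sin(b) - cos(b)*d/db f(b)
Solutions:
 f(b) = C1/cos(b)^3


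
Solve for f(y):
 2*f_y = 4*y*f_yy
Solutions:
 f(y) = C1 + C2*y^(3/2)


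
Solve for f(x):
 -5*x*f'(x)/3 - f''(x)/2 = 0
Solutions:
 f(x) = C1 + C2*erf(sqrt(15)*x/3)


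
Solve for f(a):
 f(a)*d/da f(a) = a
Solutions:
 f(a) = -sqrt(C1 + a^2)
 f(a) = sqrt(C1 + a^2)


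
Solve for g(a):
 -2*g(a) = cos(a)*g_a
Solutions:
 g(a) = C1*(sin(a) - 1)/(sin(a) + 1)


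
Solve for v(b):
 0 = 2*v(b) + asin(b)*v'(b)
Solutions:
 v(b) = C1*exp(-2*Integral(1/asin(b), b))


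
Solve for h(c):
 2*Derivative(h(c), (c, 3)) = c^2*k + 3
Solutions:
 h(c) = C1 + C2*c + C3*c^2 + c^5*k/120 + c^3/4


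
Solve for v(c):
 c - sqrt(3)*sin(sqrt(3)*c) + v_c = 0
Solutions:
 v(c) = C1 - c^2/2 - cos(sqrt(3)*c)


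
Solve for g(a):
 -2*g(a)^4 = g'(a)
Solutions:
 g(a) = (-3^(2/3) - 3*3^(1/6)*I)*(1/(C1 + 2*a))^(1/3)/6
 g(a) = (-3^(2/3) + 3*3^(1/6)*I)*(1/(C1 + 2*a))^(1/3)/6
 g(a) = (1/(C1 + 6*a))^(1/3)


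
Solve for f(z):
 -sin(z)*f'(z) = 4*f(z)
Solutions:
 f(z) = C1*(cos(z)^2 + 2*cos(z) + 1)/(cos(z)^2 - 2*cos(z) + 1)


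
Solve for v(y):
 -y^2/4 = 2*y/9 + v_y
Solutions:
 v(y) = C1 - y^3/12 - y^2/9


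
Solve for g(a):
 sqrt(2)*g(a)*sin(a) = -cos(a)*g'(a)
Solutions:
 g(a) = C1*cos(a)^(sqrt(2))


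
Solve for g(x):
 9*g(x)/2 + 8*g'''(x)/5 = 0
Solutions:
 g(x) = C3*exp(x*(-2^(2/3)*45^(1/3) + 3*5^(1/3)*6^(2/3))/16)*sin(3*2^(2/3)*3^(1/6)*5^(1/3)*x/8) + C4*exp(x*(-2^(2/3)*45^(1/3) + 3*5^(1/3)*6^(2/3))/16)*cos(3*2^(2/3)*3^(1/6)*5^(1/3)*x/8) + C5*exp(-x*(2^(2/3)*45^(1/3) + 3*5^(1/3)*6^(2/3))/16) + (C1*sin(3*2^(2/3)*3^(1/6)*5^(1/3)*x/8) + C2*cos(3*2^(2/3)*3^(1/6)*5^(1/3)*x/8))*exp(2^(2/3)*45^(1/3)*x/8)


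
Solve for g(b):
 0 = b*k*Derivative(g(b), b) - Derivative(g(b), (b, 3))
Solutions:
 g(b) = C1 + Integral(C2*airyai(b*k^(1/3)) + C3*airybi(b*k^(1/3)), b)


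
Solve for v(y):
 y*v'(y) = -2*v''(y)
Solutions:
 v(y) = C1 + C2*erf(y/2)


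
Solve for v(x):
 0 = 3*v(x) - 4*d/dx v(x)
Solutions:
 v(x) = C1*exp(3*x/4)


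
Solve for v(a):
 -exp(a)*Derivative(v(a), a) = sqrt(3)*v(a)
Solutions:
 v(a) = C1*exp(sqrt(3)*exp(-a))


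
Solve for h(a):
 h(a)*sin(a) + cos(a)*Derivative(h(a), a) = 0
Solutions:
 h(a) = C1*cos(a)


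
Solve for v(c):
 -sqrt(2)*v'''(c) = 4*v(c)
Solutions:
 v(c) = C3*exp(-sqrt(2)*c) + (C1*sin(sqrt(6)*c/2) + C2*cos(sqrt(6)*c/2))*exp(sqrt(2)*c/2)


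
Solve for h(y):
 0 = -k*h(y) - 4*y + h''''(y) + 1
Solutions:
 h(y) = C1*exp(-k^(1/4)*y) + C2*exp(k^(1/4)*y) + C3*exp(-I*k^(1/4)*y) + C4*exp(I*k^(1/4)*y) - 4*y/k + 1/k


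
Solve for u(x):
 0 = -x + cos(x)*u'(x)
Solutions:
 u(x) = C1 + Integral(x/cos(x), x)


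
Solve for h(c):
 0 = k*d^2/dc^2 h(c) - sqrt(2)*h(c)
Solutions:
 h(c) = C1*exp(-2^(1/4)*c*sqrt(1/k)) + C2*exp(2^(1/4)*c*sqrt(1/k))


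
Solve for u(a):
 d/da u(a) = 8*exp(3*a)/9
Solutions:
 u(a) = C1 + 8*exp(3*a)/27


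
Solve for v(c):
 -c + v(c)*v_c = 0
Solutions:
 v(c) = -sqrt(C1 + c^2)
 v(c) = sqrt(C1 + c^2)


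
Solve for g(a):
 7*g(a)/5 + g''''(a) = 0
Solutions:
 g(a) = (C1*sin(sqrt(2)*5^(3/4)*7^(1/4)*a/10) + C2*cos(sqrt(2)*5^(3/4)*7^(1/4)*a/10))*exp(-sqrt(2)*5^(3/4)*7^(1/4)*a/10) + (C3*sin(sqrt(2)*5^(3/4)*7^(1/4)*a/10) + C4*cos(sqrt(2)*5^(3/4)*7^(1/4)*a/10))*exp(sqrt(2)*5^(3/4)*7^(1/4)*a/10)


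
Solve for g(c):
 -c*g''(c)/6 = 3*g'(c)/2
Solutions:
 g(c) = C1 + C2/c^8


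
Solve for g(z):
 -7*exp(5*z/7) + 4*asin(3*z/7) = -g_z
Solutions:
 g(z) = C1 - 4*z*asin(3*z/7) - 4*sqrt(49 - 9*z^2)/3 + 49*exp(5*z/7)/5


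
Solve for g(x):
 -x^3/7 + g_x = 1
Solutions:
 g(x) = C1 + x^4/28 + x


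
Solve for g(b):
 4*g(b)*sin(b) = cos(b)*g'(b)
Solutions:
 g(b) = C1/cos(b)^4


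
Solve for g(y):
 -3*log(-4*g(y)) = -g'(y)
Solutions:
 -Integral(1/(log(-_y) + 2*log(2)), (_y, g(y)))/3 = C1 - y


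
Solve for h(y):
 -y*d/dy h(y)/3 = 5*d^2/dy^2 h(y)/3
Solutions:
 h(y) = C1 + C2*erf(sqrt(10)*y/10)


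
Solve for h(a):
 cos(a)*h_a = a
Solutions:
 h(a) = C1 + Integral(a/cos(a), a)


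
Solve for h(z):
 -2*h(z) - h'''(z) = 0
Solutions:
 h(z) = C3*exp(-2^(1/3)*z) + (C1*sin(2^(1/3)*sqrt(3)*z/2) + C2*cos(2^(1/3)*sqrt(3)*z/2))*exp(2^(1/3)*z/2)


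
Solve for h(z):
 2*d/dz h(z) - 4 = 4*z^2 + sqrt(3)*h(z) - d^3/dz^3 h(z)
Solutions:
 h(z) = C1*exp(-2^(1/3)*sqrt(3)*z*(-4/(9 + sqrt(113))^(1/3) + 2^(1/3)*(9 + sqrt(113))^(1/3))/12)*sin(2^(1/3)*z*((9 + sqrt(113))^(-1/3) + 2^(1/3)*(9 + sqrt(113))^(1/3)/4)) + C2*exp(-2^(1/3)*sqrt(3)*z*(-4/(9 + sqrt(113))^(1/3) + 2^(1/3)*(9 + sqrt(113))^(1/3))/12)*cos(2^(1/3)*z*((9 + sqrt(113))^(-1/3) + 2^(1/3)*(9 + sqrt(113))^(1/3)/4)) + C3*exp(2^(1/3)*sqrt(3)*z*(-4/(9 + sqrt(113))^(1/3) + 2^(1/3)*(9 + sqrt(113))^(1/3))/6) - 4*sqrt(3)*z^2/3 - 16*z/3 - 44*sqrt(3)/9


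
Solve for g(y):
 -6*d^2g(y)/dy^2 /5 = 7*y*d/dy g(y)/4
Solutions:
 g(y) = C1 + C2*erf(sqrt(105)*y/12)


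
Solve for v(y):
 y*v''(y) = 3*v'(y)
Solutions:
 v(y) = C1 + C2*y^4


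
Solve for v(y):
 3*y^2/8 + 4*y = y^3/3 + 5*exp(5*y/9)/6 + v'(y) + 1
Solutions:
 v(y) = C1 - y^4/12 + y^3/8 + 2*y^2 - y - 3*exp(5*y/9)/2


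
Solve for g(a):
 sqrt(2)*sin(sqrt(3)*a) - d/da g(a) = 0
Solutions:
 g(a) = C1 - sqrt(6)*cos(sqrt(3)*a)/3


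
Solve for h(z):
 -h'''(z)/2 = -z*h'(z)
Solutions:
 h(z) = C1 + Integral(C2*airyai(2^(1/3)*z) + C3*airybi(2^(1/3)*z), z)


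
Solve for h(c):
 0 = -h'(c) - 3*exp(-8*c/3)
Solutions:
 h(c) = C1 + 9*exp(-8*c/3)/8


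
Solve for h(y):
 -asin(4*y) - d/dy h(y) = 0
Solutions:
 h(y) = C1 - y*asin(4*y) - sqrt(1 - 16*y^2)/4


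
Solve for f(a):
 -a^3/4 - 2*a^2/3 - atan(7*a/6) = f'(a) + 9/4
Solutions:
 f(a) = C1 - a^4/16 - 2*a^3/9 - a*atan(7*a/6) - 9*a/4 + 3*log(49*a^2 + 36)/7


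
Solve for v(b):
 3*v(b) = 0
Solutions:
 v(b) = 0


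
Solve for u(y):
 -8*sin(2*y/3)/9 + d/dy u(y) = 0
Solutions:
 u(y) = C1 - 4*cos(2*y/3)/3


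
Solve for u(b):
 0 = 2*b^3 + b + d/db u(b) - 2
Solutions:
 u(b) = C1 - b^4/2 - b^2/2 + 2*b


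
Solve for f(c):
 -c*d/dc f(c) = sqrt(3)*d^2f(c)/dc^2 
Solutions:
 f(c) = C1 + C2*erf(sqrt(2)*3^(3/4)*c/6)


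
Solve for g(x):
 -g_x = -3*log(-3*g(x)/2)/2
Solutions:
 -2*Integral(1/(log(-_y) - log(2) + log(3)), (_y, g(x)))/3 = C1 - x


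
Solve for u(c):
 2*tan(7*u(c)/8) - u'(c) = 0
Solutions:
 u(c) = -8*asin(C1*exp(7*c/4))/7 + 8*pi/7
 u(c) = 8*asin(C1*exp(7*c/4))/7


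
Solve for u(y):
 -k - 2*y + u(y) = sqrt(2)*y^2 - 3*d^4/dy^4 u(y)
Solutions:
 u(y) = k + sqrt(2)*y^2 + 2*y + (C1*sin(sqrt(2)*3^(3/4)*y/6) + C2*cos(sqrt(2)*3^(3/4)*y/6))*exp(-sqrt(2)*3^(3/4)*y/6) + (C3*sin(sqrt(2)*3^(3/4)*y/6) + C4*cos(sqrt(2)*3^(3/4)*y/6))*exp(sqrt(2)*3^(3/4)*y/6)


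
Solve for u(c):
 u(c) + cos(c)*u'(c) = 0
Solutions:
 u(c) = C1*sqrt(sin(c) - 1)/sqrt(sin(c) + 1)


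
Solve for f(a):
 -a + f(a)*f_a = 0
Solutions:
 f(a) = -sqrt(C1 + a^2)
 f(a) = sqrt(C1 + a^2)


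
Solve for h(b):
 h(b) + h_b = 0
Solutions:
 h(b) = C1*exp(-b)


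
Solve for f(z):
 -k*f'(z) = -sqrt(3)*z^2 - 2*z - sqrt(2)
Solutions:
 f(z) = C1 + sqrt(3)*z^3/(3*k) + z^2/k + sqrt(2)*z/k


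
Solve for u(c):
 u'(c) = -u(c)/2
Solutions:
 u(c) = C1*exp(-c/2)


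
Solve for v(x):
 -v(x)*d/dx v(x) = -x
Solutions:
 v(x) = -sqrt(C1 + x^2)
 v(x) = sqrt(C1 + x^2)


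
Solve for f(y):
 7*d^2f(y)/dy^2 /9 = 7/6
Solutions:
 f(y) = C1 + C2*y + 3*y^2/4


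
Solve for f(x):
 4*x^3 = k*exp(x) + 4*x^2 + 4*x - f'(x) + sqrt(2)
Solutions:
 f(x) = C1 + k*exp(x) - x^4 + 4*x^3/3 + 2*x^2 + sqrt(2)*x


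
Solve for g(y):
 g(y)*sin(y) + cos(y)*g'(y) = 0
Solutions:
 g(y) = C1*cos(y)


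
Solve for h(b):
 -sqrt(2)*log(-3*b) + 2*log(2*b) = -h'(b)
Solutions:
 h(b) = C1 - b*(2 - sqrt(2))*log(b) + b*(-sqrt(2) - 2*log(2) + sqrt(2)*log(3) + 2 + sqrt(2)*I*pi)


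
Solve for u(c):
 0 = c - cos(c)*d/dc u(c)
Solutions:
 u(c) = C1 + Integral(c/cos(c), c)


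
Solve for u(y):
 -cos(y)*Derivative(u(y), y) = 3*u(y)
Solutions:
 u(y) = C1*(sin(y) - 1)^(3/2)/(sin(y) + 1)^(3/2)


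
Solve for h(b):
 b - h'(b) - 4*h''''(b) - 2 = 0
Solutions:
 h(b) = C1 + C4*exp(-2^(1/3)*b/2) + b^2/2 - 2*b + (C2*sin(2^(1/3)*sqrt(3)*b/4) + C3*cos(2^(1/3)*sqrt(3)*b/4))*exp(2^(1/3)*b/4)


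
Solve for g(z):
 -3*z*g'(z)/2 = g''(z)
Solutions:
 g(z) = C1 + C2*erf(sqrt(3)*z/2)


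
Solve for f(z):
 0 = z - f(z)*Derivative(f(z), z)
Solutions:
 f(z) = -sqrt(C1 + z^2)
 f(z) = sqrt(C1 + z^2)


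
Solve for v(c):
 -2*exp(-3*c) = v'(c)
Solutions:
 v(c) = C1 + 2*exp(-3*c)/3


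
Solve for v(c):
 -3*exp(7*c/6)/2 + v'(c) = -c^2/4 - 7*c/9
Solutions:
 v(c) = C1 - c^3/12 - 7*c^2/18 + 9*exp(7*c/6)/7


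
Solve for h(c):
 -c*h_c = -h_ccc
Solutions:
 h(c) = C1 + Integral(C2*airyai(c) + C3*airybi(c), c)


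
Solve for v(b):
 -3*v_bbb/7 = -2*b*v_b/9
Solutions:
 v(b) = C1 + Integral(C2*airyai(14^(1/3)*b/3) + C3*airybi(14^(1/3)*b/3), b)


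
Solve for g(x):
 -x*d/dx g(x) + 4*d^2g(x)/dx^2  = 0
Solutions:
 g(x) = C1 + C2*erfi(sqrt(2)*x/4)


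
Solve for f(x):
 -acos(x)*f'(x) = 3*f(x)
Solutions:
 f(x) = C1*exp(-3*Integral(1/acos(x), x))


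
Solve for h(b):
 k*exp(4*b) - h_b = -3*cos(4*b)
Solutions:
 h(b) = C1 + k*exp(4*b)/4 + 3*sin(4*b)/4


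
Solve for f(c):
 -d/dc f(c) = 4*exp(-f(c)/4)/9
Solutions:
 f(c) = 4*log(C1 - c/9)


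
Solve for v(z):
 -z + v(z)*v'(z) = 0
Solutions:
 v(z) = -sqrt(C1 + z^2)
 v(z) = sqrt(C1 + z^2)


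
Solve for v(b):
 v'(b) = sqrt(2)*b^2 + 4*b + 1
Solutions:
 v(b) = C1 + sqrt(2)*b^3/3 + 2*b^2 + b


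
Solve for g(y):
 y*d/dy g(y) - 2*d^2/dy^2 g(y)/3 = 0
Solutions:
 g(y) = C1 + C2*erfi(sqrt(3)*y/2)


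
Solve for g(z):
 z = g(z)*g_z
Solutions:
 g(z) = -sqrt(C1 + z^2)
 g(z) = sqrt(C1 + z^2)


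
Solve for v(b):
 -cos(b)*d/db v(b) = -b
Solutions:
 v(b) = C1 + Integral(b/cos(b), b)


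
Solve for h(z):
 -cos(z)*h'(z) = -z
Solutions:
 h(z) = C1 + Integral(z/cos(z), z)


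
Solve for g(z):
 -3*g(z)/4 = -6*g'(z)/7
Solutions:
 g(z) = C1*exp(7*z/8)


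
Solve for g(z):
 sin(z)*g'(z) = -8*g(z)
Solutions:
 g(z) = C1*(cos(z)^4 + 4*cos(z)^3 + 6*cos(z)^2 + 4*cos(z) + 1)/(cos(z)^4 - 4*cos(z)^3 + 6*cos(z)^2 - 4*cos(z) + 1)


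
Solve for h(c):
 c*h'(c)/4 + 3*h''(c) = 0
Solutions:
 h(c) = C1 + C2*erf(sqrt(6)*c/12)


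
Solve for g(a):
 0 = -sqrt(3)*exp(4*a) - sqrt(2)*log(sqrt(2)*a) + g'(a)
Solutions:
 g(a) = C1 + sqrt(2)*a*log(a) + sqrt(2)*a*(-1 + log(2)/2) + sqrt(3)*exp(4*a)/4


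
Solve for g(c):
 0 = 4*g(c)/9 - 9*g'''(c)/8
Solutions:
 g(c) = C3*exp(2*6^(2/3)*c/9) + (C1*sin(2^(2/3)*3^(1/6)*c/3) + C2*cos(2^(2/3)*3^(1/6)*c/3))*exp(-6^(2/3)*c/9)


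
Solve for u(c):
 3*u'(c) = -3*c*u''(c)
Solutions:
 u(c) = C1 + C2*log(c)


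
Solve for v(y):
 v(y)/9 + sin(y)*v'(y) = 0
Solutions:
 v(y) = C1*(cos(y) + 1)^(1/18)/(cos(y) - 1)^(1/18)


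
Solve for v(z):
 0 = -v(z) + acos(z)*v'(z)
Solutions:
 v(z) = C1*exp(Integral(1/acos(z), z))


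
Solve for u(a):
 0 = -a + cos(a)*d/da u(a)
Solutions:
 u(a) = C1 + Integral(a/cos(a), a)


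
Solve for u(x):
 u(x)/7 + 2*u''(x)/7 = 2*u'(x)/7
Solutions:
 u(x) = (C1*sin(x/2) + C2*cos(x/2))*exp(x/2)


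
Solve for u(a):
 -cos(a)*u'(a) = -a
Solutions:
 u(a) = C1 + Integral(a/cos(a), a)


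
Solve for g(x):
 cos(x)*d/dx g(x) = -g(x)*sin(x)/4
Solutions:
 g(x) = C1*cos(x)^(1/4)


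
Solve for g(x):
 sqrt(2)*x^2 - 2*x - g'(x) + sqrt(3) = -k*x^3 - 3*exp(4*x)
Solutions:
 g(x) = C1 + k*x^4/4 + sqrt(2)*x^3/3 - x^2 + sqrt(3)*x + 3*exp(4*x)/4


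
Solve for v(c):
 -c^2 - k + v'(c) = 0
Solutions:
 v(c) = C1 + c^3/3 + c*k


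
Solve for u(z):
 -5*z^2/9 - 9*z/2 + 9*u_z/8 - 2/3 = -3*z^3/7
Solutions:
 u(z) = C1 - 2*z^4/21 + 40*z^3/243 + 2*z^2 + 16*z/27


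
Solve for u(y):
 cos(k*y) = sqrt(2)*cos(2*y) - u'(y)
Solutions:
 u(y) = C1 + sqrt(2)*sin(2*y)/2 - sin(k*y)/k


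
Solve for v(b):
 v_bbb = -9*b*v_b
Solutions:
 v(b) = C1 + Integral(C2*airyai(-3^(2/3)*b) + C3*airybi(-3^(2/3)*b), b)


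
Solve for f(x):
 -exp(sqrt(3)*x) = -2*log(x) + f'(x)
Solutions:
 f(x) = C1 + 2*x*log(x) - 2*x - sqrt(3)*exp(sqrt(3)*x)/3


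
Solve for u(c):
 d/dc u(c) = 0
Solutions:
 u(c) = C1


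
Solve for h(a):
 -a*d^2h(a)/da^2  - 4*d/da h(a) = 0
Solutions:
 h(a) = C1 + C2/a^3


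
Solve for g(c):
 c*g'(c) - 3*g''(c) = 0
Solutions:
 g(c) = C1 + C2*erfi(sqrt(6)*c/6)


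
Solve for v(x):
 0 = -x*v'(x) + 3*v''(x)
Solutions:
 v(x) = C1 + C2*erfi(sqrt(6)*x/6)


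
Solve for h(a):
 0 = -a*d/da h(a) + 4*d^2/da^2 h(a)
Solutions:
 h(a) = C1 + C2*erfi(sqrt(2)*a/4)


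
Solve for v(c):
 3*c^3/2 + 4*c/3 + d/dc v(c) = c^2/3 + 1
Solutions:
 v(c) = C1 - 3*c^4/8 + c^3/9 - 2*c^2/3 + c


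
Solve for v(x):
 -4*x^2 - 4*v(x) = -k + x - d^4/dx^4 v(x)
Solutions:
 v(x) = C1*exp(-sqrt(2)*x) + C2*exp(sqrt(2)*x) + C3*sin(sqrt(2)*x) + C4*cos(sqrt(2)*x) + k/4 - x^2 - x/4


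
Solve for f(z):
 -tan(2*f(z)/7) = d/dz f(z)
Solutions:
 f(z) = -7*asin(C1*exp(-2*z/7))/2 + 7*pi/2
 f(z) = 7*asin(C1*exp(-2*z/7))/2


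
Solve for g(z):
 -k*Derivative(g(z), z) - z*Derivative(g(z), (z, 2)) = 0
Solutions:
 g(z) = C1 + z^(1 - re(k))*(C2*sin(log(z)*Abs(im(k))) + C3*cos(log(z)*im(k)))


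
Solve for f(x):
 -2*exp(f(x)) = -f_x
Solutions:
 f(x) = log(-1/(C1 + 2*x))


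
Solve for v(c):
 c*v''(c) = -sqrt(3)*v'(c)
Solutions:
 v(c) = C1 + C2*c^(1 - sqrt(3))


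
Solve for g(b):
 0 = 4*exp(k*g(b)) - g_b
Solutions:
 g(b) = Piecewise((log(-1/(C1*k + 4*b*k))/k, Ne(k, 0)), (nan, True))
 g(b) = Piecewise((C1 + 4*b, Eq(k, 0)), (nan, True))


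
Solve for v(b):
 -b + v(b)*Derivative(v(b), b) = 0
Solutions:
 v(b) = -sqrt(C1 + b^2)
 v(b) = sqrt(C1 + b^2)


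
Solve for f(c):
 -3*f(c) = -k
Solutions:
 f(c) = k/3


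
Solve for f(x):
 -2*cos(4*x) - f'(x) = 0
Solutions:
 f(x) = C1 - sin(4*x)/2


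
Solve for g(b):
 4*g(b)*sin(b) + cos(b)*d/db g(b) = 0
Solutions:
 g(b) = C1*cos(b)^4


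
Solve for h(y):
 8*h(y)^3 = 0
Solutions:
 h(y) = 0


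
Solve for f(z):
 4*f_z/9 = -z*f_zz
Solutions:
 f(z) = C1 + C2*z^(5/9)


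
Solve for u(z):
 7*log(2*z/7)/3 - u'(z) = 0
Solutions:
 u(z) = C1 + 7*z*log(z)/3 - 7*z*log(7)/3 - 7*z/3 + 7*z*log(2)/3


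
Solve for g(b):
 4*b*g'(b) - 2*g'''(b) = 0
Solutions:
 g(b) = C1 + Integral(C2*airyai(2^(1/3)*b) + C3*airybi(2^(1/3)*b), b)


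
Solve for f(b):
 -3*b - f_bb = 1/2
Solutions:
 f(b) = C1 + C2*b - b^3/2 - b^2/4


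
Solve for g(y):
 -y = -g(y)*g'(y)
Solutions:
 g(y) = -sqrt(C1 + y^2)
 g(y) = sqrt(C1 + y^2)


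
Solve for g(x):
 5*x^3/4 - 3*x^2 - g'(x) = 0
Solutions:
 g(x) = C1 + 5*x^4/16 - x^3


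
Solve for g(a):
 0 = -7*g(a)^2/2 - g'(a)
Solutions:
 g(a) = 2/(C1 + 7*a)


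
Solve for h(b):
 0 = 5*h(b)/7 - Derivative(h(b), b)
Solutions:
 h(b) = C1*exp(5*b/7)


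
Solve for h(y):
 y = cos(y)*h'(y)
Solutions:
 h(y) = C1 + Integral(y/cos(y), y)


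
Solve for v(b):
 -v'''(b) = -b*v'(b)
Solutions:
 v(b) = C1 + Integral(C2*airyai(b) + C3*airybi(b), b)


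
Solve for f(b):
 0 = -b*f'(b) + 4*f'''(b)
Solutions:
 f(b) = C1 + Integral(C2*airyai(2^(1/3)*b/2) + C3*airybi(2^(1/3)*b/2), b)


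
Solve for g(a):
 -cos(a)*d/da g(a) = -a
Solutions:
 g(a) = C1 + Integral(a/cos(a), a)


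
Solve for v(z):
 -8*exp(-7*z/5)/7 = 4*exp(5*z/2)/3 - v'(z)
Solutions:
 v(z) = C1 + 8*exp(5*z/2)/15 - 40*exp(-7*z/5)/49


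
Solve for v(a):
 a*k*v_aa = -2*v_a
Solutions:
 v(a) = C1 + a^(((re(k) - 2)*re(k) + im(k)^2)/(re(k)^2 + im(k)^2))*(C2*sin(2*log(a)*Abs(im(k))/(re(k)^2 + im(k)^2)) + C3*cos(2*log(a)*im(k)/(re(k)^2 + im(k)^2)))


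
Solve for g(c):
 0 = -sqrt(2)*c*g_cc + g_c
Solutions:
 g(c) = C1 + C2*c^(sqrt(2)/2 + 1)


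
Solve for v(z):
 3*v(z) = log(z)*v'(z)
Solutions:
 v(z) = C1*exp(3*li(z))


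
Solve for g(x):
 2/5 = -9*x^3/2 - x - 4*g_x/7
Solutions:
 g(x) = C1 - 63*x^4/32 - 7*x^2/8 - 7*x/10


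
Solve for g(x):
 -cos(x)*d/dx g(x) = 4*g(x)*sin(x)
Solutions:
 g(x) = C1*cos(x)^4


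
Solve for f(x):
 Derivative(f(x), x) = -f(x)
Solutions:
 f(x) = C1*exp(-x)


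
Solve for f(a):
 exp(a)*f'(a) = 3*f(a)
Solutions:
 f(a) = C1*exp(-3*exp(-a))


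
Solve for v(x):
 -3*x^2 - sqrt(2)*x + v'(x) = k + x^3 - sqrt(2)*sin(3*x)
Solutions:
 v(x) = C1 + k*x + x^4/4 + x^3 + sqrt(2)*x^2/2 + sqrt(2)*cos(3*x)/3


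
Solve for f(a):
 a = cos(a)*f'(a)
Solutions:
 f(a) = C1 + Integral(a/cos(a), a)


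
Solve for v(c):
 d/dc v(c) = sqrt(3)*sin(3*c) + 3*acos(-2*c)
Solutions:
 v(c) = C1 + 3*c*acos(-2*c) + 3*sqrt(1 - 4*c^2)/2 - sqrt(3)*cos(3*c)/3


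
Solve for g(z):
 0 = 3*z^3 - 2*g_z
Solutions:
 g(z) = C1 + 3*z^4/8


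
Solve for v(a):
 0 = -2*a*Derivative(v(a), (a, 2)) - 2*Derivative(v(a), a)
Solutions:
 v(a) = C1 + C2*log(a)


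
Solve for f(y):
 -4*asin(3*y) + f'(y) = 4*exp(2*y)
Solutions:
 f(y) = C1 + 4*y*asin(3*y) + 4*sqrt(1 - 9*y^2)/3 + 2*exp(2*y)


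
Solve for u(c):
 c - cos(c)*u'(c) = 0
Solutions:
 u(c) = C1 + Integral(c/cos(c), c)


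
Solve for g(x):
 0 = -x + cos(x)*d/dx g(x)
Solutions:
 g(x) = C1 + Integral(x/cos(x), x)


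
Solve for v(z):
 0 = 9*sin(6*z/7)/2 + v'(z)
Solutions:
 v(z) = C1 + 21*cos(6*z/7)/4


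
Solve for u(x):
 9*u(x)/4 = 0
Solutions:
 u(x) = 0


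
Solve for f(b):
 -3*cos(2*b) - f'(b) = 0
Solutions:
 f(b) = C1 - 3*sin(2*b)/2


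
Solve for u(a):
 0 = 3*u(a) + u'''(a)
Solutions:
 u(a) = C3*exp(-3^(1/3)*a) + (C1*sin(3^(5/6)*a/2) + C2*cos(3^(5/6)*a/2))*exp(3^(1/3)*a/2)


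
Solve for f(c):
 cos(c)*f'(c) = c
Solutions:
 f(c) = C1 + Integral(c/cos(c), c)


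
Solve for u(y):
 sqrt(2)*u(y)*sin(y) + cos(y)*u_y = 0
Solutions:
 u(y) = C1*cos(y)^(sqrt(2))


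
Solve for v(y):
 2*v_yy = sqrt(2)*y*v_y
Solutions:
 v(y) = C1 + C2*erfi(2^(1/4)*y/2)


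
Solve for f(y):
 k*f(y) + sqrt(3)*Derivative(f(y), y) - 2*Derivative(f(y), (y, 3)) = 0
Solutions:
 f(y) = C1*exp(-2^(1/3)*y*(3^(2/3)*(-3*k + sqrt(9*k^2 - 2*sqrt(3)))^(1/3) + 2^(1/3)*3^(5/6)/(-3*k + sqrt(9*k^2 - 2*sqrt(3)))^(1/3))/6) + C2*exp(2^(1/3)*y*(3^(2/3)*(-3*k + sqrt(9*k^2 - 2*sqrt(3)))^(1/3)/12 - 3^(1/6)*I*(-3*k + sqrt(9*k^2 - 2*sqrt(3)))^(1/3)/4 - 2^(1/3)*sqrt(3)/((-3^(2/3) + 3*3^(1/6)*I)*(-3*k + sqrt(9*k^2 - 2*sqrt(3)))^(1/3)))) + C3*exp(2^(1/3)*y*(3^(2/3)*(-3*k + sqrt(9*k^2 - 2*sqrt(3)))^(1/3)/12 + 3^(1/6)*I*(-3*k + sqrt(9*k^2 - 2*sqrt(3)))^(1/3)/4 + 2^(1/3)*sqrt(3)/((3^(2/3) + 3*3^(1/6)*I)*(-3*k + sqrt(9*k^2 - 2*sqrt(3)))^(1/3))))


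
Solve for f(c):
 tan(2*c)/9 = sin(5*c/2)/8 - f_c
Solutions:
 f(c) = C1 + log(cos(2*c))/18 - cos(5*c/2)/20


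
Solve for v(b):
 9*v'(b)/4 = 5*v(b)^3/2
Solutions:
 v(b) = -3*sqrt(2)*sqrt(-1/(C1 + 10*b))/2
 v(b) = 3*sqrt(2)*sqrt(-1/(C1 + 10*b))/2


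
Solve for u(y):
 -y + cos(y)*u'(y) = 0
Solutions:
 u(y) = C1 + Integral(y/cos(y), y)


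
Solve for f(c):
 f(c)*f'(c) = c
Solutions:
 f(c) = -sqrt(C1 + c^2)
 f(c) = sqrt(C1 + c^2)


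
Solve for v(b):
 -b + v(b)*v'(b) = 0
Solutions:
 v(b) = -sqrt(C1 + b^2)
 v(b) = sqrt(C1 + b^2)


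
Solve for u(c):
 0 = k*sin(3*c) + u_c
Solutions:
 u(c) = C1 + k*cos(3*c)/3


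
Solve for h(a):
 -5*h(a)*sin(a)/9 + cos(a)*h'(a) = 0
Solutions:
 h(a) = C1/cos(a)^(5/9)


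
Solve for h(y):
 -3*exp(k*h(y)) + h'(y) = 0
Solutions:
 h(y) = Piecewise((log(-1/(C1*k + 3*k*y))/k, Ne(k, 0)), (nan, True))
 h(y) = Piecewise((C1 + 3*y, Eq(k, 0)), (nan, True))


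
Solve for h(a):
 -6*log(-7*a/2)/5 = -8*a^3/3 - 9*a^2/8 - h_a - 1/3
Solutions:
 h(a) = C1 - 2*a^4/3 - 3*a^3/8 + 6*a*log(-a)/5 + a*(-23 - 18*log(2) + 18*log(7))/15


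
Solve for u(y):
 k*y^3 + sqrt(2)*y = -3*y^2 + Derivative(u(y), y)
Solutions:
 u(y) = C1 + k*y^4/4 + y^3 + sqrt(2)*y^2/2


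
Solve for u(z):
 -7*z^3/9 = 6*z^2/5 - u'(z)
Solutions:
 u(z) = C1 + 7*z^4/36 + 2*z^3/5


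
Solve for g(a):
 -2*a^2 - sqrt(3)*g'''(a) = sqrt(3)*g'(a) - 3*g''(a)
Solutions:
 g(a) = C1 - 2*sqrt(3)*a^3/9 - 2*a^2 - 8*sqrt(3)*a/3 + (C2*sin(a/2) + C3*cos(a/2))*exp(sqrt(3)*a/2)


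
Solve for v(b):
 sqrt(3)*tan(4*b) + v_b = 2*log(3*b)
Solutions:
 v(b) = C1 + 2*b*log(b) - 2*b + 2*b*log(3) + sqrt(3)*log(cos(4*b))/4


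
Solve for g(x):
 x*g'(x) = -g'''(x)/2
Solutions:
 g(x) = C1 + Integral(C2*airyai(-2^(1/3)*x) + C3*airybi(-2^(1/3)*x), x)


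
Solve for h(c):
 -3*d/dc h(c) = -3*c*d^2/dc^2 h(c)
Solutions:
 h(c) = C1 + C2*c^2


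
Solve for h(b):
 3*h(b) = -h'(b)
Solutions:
 h(b) = C1*exp(-3*b)


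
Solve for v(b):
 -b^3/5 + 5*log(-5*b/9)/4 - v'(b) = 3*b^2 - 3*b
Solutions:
 v(b) = C1 - b^4/20 - b^3 + 3*b^2/2 + 5*b*log(-b)/4 + 5*b*(-2*log(3) - 1 + log(5))/4


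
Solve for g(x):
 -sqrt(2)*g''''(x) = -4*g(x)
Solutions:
 g(x) = C1*exp(-2^(3/8)*x) + C2*exp(2^(3/8)*x) + C3*sin(2^(3/8)*x) + C4*cos(2^(3/8)*x)


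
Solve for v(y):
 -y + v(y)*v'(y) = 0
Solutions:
 v(y) = -sqrt(C1 + y^2)
 v(y) = sqrt(C1 + y^2)


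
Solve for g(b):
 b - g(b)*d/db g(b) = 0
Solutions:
 g(b) = -sqrt(C1 + b^2)
 g(b) = sqrt(C1 + b^2)


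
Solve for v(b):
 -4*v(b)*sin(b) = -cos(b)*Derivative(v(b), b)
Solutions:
 v(b) = C1/cos(b)^4


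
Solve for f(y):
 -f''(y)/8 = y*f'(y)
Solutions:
 f(y) = C1 + C2*erf(2*y)


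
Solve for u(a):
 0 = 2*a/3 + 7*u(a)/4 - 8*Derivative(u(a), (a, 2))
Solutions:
 u(a) = C1*exp(-sqrt(14)*a/8) + C2*exp(sqrt(14)*a/8) - 8*a/21


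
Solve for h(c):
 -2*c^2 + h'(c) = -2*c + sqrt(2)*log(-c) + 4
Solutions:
 h(c) = C1 + 2*c^3/3 - c^2 + sqrt(2)*c*log(-c) + c*(4 - sqrt(2))


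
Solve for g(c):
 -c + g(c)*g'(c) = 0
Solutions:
 g(c) = -sqrt(C1 + c^2)
 g(c) = sqrt(C1 + c^2)


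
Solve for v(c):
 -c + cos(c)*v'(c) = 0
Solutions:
 v(c) = C1 + Integral(c/cos(c), c)


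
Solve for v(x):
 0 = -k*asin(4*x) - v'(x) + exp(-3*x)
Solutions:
 v(x) = C1 - k*x*asin(4*x) - k*sqrt(1 - 16*x^2)/4 - exp(-3*x)/3


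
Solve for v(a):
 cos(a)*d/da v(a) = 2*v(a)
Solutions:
 v(a) = C1*(sin(a) + 1)/(sin(a) - 1)


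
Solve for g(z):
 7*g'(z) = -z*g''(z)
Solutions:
 g(z) = C1 + C2/z^6


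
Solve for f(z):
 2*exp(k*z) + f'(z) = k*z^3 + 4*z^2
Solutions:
 f(z) = C1 + k*z^4/4 + 4*z^3/3 - 2*exp(k*z)/k


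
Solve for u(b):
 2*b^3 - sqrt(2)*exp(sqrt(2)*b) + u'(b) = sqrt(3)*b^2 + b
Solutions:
 u(b) = C1 - b^4/2 + sqrt(3)*b^3/3 + b^2/2 + exp(sqrt(2)*b)


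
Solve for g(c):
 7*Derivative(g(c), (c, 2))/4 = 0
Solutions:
 g(c) = C1 + C2*c


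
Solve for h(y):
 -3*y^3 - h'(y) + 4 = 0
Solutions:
 h(y) = C1 - 3*y^4/4 + 4*y


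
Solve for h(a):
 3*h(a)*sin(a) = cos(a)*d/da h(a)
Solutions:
 h(a) = C1/cos(a)^3


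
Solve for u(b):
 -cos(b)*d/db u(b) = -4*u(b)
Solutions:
 u(b) = C1*(sin(b)^2 + 2*sin(b) + 1)/(sin(b)^2 - 2*sin(b) + 1)


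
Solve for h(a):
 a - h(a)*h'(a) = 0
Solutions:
 h(a) = -sqrt(C1 + a^2)
 h(a) = sqrt(C1 + a^2)


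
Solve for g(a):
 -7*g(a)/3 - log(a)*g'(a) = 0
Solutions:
 g(a) = C1*exp(-7*li(a)/3)


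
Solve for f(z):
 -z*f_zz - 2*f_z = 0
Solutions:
 f(z) = C1 + C2/z


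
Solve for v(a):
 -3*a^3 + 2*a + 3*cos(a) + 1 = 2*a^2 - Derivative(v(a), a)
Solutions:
 v(a) = C1 + 3*a^4/4 + 2*a^3/3 - a^2 - a - 3*sin(a)


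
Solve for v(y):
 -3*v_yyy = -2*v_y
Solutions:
 v(y) = C1 + C2*exp(-sqrt(6)*y/3) + C3*exp(sqrt(6)*y/3)


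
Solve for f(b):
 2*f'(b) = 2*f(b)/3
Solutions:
 f(b) = C1*exp(b/3)


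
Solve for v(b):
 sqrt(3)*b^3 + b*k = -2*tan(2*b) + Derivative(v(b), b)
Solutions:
 v(b) = C1 + sqrt(3)*b^4/4 + b^2*k/2 - log(cos(2*b))


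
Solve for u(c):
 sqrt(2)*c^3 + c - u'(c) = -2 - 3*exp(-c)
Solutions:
 u(c) = C1 + sqrt(2)*c^4/4 + c^2/2 + 2*c - 3*exp(-c)


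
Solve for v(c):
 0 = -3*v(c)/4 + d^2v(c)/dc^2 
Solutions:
 v(c) = C1*exp(-sqrt(3)*c/2) + C2*exp(sqrt(3)*c/2)


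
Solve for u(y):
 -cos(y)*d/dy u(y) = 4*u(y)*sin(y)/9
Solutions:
 u(y) = C1*cos(y)^(4/9)


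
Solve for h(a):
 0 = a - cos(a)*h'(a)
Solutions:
 h(a) = C1 + Integral(a/cos(a), a)


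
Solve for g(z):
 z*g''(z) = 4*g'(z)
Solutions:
 g(z) = C1 + C2*z^5


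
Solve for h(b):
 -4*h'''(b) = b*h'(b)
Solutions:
 h(b) = C1 + Integral(C2*airyai(-2^(1/3)*b/2) + C3*airybi(-2^(1/3)*b/2), b)


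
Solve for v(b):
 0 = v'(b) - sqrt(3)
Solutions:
 v(b) = C1 + sqrt(3)*b


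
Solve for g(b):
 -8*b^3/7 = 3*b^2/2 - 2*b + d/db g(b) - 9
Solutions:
 g(b) = C1 - 2*b^4/7 - b^3/2 + b^2 + 9*b


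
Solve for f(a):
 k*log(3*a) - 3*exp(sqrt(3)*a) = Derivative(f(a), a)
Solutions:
 f(a) = C1 + a*k*log(a) + a*k*(-1 + log(3)) - sqrt(3)*exp(sqrt(3)*a)


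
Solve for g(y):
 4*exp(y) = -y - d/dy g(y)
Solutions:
 g(y) = C1 - y^2/2 - 4*exp(y)


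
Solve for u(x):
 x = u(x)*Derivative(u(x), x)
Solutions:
 u(x) = -sqrt(C1 + x^2)
 u(x) = sqrt(C1 + x^2)


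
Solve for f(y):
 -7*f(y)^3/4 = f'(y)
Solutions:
 f(y) = -sqrt(2)*sqrt(-1/(C1 - 7*y))
 f(y) = sqrt(2)*sqrt(-1/(C1 - 7*y))


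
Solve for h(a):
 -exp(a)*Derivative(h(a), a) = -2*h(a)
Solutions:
 h(a) = C1*exp(-2*exp(-a))


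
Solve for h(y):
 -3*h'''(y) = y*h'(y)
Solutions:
 h(y) = C1 + Integral(C2*airyai(-3^(2/3)*y/3) + C3*airybi(-3^(2/3)*y/3), y)


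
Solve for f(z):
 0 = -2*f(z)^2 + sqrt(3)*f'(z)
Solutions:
 f(z) = -3/(C1 + 2*sqrt(3)*z)


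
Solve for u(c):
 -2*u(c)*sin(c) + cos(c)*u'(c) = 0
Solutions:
 u(c) = C1/cos(c)^2


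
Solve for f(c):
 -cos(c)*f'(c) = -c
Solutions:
 f(c) = C1 + Integral(c/cos(c), c)


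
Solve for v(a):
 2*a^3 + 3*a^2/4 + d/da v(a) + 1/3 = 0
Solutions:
 v(a) = C1 - a^4/2 - a^3/4 - a/3


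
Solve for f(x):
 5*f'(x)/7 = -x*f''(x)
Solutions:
 f(x) = C1 + C2*x^(2/7)


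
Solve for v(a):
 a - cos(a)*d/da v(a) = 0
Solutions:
 v(a) = C1 + Integral(a/cos(a), a)


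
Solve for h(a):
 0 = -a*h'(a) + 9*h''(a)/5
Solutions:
 h(a) = C1 + C2*erfi(sqrt(10)*a/6)


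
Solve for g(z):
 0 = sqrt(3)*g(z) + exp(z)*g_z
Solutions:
 g(z) = C1*exp(sqrt(3)*exp(-z))


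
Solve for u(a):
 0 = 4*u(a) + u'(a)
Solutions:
 u(a) = C1*exp(-4*a)


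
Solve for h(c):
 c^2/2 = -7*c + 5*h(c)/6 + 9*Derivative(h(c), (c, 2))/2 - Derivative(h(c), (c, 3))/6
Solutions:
 h(c) = C1*exp(c*(-2^(2/3)*(sqrt(14605) + 1463)^(1/3)/4 - 81*2^(1/3)/(2*(sqrt(14605) + 1463)^(1/3)) + 9))*sin(2^(1/3)*sqrt(3)*c*(-2^(1/3)*(sqrt(14605) + 1463)^(1/3) + 162/(sqrt(14605) + 1463)^(1/3))/4) + C2*exp(c*(-2^(2/3)*(sqrt(14605) + 1463)^(1/3)/4 - 81*2^(1/3)/(2*(sqrt(14605) + 1463)^(1/3)) + 9))*cos(2^(1/3)*sqrt(3)*c*(-2^(1/3)*(sqrt(14605) + 1463)^(1/3) + 162/(sqrt(14605) + 1463)^(1/3))/4) + C3*exp(c*(81*2^(1/3)/(sqrt(14605) + 1463)^(1/3) + 9 + 2^(2/3)*(sqrt(14605) + 1463)^(1/3)/2)) + 3*c^2/5 + 42*c/5 - 162/25


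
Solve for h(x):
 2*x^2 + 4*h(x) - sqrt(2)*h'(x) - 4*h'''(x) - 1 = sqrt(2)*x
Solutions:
 h(x) = C1*exp(3^(1/3)*x*(-(36 + sqrt(6)*sqrt(sqrt(2) + 216))^(1/3) + sqrt(2)*3^(1/3)/(36 + sqrt(6)*sqrt(sqrt(2) + 216))^(1/3))/12)*sin(3^(1/6)*x*(3*sqrt(2)/(36 + sqrt(6)*sqrt(sqrt(2) + 216))^(1/3) + 3^(2/3)*(36 + sqrt(6)*sqrt(sqrt(2) + 216))^(1/3))/12) + C2*exp(3^(1/3)*x*(-(36 + sqrt(6)*sqrt(sqrt(2) + 216))^(1/3) + sqrt(2)*3^(1/3)/(36 + sqrt(6)*sqrt(sqrt(2) + 216))^(1/3))/12)*cos(3^(1/6)*x*(3*sqrt(2)/(36 + sqrt(6)*sqrt(sqrt(2) + 216))^(1/3) + 3^(2/3)*(36 + sqrt(6)*sqrt(sqrt(2) + 216))^(1/3))/12) + C3*exp(-3^(1/3)*x*(-(36 + sqrt(6)*sqrt(sqrt(2) + 216))^(1/3) + sqrt(2)*3^(1/3)/(36 + sqrt(6)*sqrt(sqrt(2) + 216))^(1/3))/6) - x^2/2 + 1/4


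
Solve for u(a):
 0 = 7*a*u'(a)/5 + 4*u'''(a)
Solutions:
 u(a) = C1 + Integral(C2*airyai(-350^(1/3)*a/10) + C3*airybi(-350^(1/3)*a/10), a)


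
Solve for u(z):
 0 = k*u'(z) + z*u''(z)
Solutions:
 u(z) = C1 + z^(1 - re(k))*(C2*sin(log(z)*Abs(im(k))) + C3*cos(log(z)*im(k)))


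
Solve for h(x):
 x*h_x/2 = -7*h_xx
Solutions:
 h(x) = C1 + C2*erf(sqrt(7)*x/14)


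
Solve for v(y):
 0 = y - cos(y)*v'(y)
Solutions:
 v(y) = C1 + Integral(y/cos(y), y)


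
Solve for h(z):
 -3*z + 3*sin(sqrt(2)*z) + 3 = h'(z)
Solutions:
 h(z) = C1 - 3*z^2/2 + 3*z - 3*sqrt(2)*cos(sqrt(2)*z)/2


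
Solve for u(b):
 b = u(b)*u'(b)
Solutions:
 u(b) = -sqrt(C1 + b^2)
 u(b) = sqrt(C1 + b^2)


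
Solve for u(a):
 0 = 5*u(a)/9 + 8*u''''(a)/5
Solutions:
 u(a) = (C1*sin(sqrt(15)*2^(3/4)*a/12) + C2*cos(sqrt(15)*2^(3/4)*a/12))*exp(-sqrt(15)*2^(3/4)*a/12) + (C3*sin(sqrt(15)*2^(3/4)*a/12) + C4*cos(sqrt(15)*2^(3/4)*a/12))*exp(sqrt(15)*2^(3/4)*a/12)


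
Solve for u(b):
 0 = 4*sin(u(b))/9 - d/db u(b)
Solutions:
 -4*b/9 + log(cos(u(b)) - 1)/2 - log(cos(u(b)) + 1)/2 = C1


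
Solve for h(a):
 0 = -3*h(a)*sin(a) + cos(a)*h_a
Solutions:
 h(a) = C1/cos(a)^3


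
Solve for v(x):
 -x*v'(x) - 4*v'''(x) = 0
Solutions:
 v(x) = C1 + Integral(C2*airyai(-2^(1/3)*x/2) + C3*airybi(-2^(1/3)*x/2), x)


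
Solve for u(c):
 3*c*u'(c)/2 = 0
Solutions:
 u(c) = C1


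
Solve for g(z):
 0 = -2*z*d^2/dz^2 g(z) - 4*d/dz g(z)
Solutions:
 g(z) = C1 + C2/z


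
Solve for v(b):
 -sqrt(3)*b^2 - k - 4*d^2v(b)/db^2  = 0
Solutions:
 v(b) = C1 + C2*b - sqrt(3)*b^4/48 - b^2*k/8


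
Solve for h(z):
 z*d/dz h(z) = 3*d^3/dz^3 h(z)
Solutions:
 h(z) = C1 + Integral(C2*airyai(3^(2/3)*z/3) + C3*airybi(3^(2/3)*z/3), z)


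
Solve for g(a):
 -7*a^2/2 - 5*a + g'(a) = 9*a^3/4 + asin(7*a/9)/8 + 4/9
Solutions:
 g(a) = C1 + 9*a^4/16 + 7*a^3/6 + 5*a^2/2 + a*asin(7*a/9)/8 + 4*a/9 + sqrt(81 - 49*a^2)/56


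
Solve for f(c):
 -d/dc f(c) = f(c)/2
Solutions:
 f(c) = C1*exp(-c/2)


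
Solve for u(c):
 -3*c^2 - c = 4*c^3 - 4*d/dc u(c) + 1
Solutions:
 u(c) = C1 + c^4/4 + c^3/4 + c^2/8 + c/4


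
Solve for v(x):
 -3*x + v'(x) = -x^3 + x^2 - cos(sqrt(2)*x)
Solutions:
 v(x) = C1 - x^4/4 + x^3/3 + 3*x^2/2 - sqrt(2)*sin(sqrt(2)*x)/2


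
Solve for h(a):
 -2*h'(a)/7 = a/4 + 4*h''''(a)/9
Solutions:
 h(a) = C1 + C4*exp(-42^(2/3)*a/14) - 7*a^2/16 + (C2*sin(3*14^(2/3)*3^(1/6)*a/28) + C3*cos(3*14^(2/3)*3^(1/6)*a/28))*exp(42^(2/3)*a/28)


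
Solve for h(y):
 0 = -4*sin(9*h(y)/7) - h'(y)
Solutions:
 4*y + 7*log(cos(9*h(y)/7) - 1)/18 - 7*log(cos(9*h(y)/7) + 1)/18 = C1


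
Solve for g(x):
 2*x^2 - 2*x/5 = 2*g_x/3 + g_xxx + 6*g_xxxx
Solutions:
 g(x) = C1 + C2*exp(x*(-2 + (18*sqrt(326) + 325)^(-1/3) + (18*sqrt(326) + 325)^(1/3))/36)*sin(sqrt(3)*x*(-(18*sqrt(326) + 325)^(1/3) + (18*sqrt(326) + 325)^(-1/3))/36) + C3*exp(x*(-2 + (18*sqrt(326) + 325)^(-1/3) + (18*sqrt(326) + 325)^(1/3))/36)*cos(sqrt(3)*x*(-(18*sqrt(326) + 325)^(1/3) + (18*sqrt(326) + 325)^(-1/3))/36) + C4*exp(-x*((18*sqrt(326) + 325)^(-1/3) + 1 + (18*sqrt(326) + 325)^(1/3))/18) + x^3 - 3*x^2/10 - 9*x


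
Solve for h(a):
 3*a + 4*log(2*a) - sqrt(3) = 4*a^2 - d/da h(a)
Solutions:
 h(a) = C1 + 4*a^3/3 - 3*a^2/2 - 4*a*log(a) - a*log(16) + sqrt(3)*a + 4*a


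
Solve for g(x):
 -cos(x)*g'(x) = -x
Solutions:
 g(x) = C1 + Integral(x/cos(x), x)


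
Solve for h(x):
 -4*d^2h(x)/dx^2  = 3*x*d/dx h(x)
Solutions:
 h(x) = C1 + C2*erf(sqrt(6)*x/4)


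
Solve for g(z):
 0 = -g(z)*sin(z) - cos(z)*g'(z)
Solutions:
 g(z) = C1*cos(z)


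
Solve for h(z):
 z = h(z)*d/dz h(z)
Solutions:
 h(z) = -sqrt(C1 + z^2)
 h(z) = sqrt(C1 + z^2)


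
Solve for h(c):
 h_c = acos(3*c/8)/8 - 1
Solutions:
 h(c) = C1 + c*acos(3*c/8)/8 - c - sqrt(64 - 9*c^2)/24


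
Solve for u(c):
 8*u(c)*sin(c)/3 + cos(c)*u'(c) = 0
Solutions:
 u(c) = C1*cos(c)^(8/3)


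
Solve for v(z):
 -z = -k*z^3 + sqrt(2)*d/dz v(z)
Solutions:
 v(z) = C1 + sqrt(2)*k*z^4/8 - sqrt(2)*z^2/4


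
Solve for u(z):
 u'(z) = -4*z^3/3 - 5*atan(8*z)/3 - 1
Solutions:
 u(z) = C1 - z^4/3 - 5*z*atan(8*z)/3 - z + 5*log(64*z^2 + 1)/48


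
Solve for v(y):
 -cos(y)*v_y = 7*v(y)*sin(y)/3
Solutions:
 v(y) = C1*cos(y)^(7/3)


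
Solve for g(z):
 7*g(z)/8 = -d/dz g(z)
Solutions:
 g(z) = C1*exp(-7*z/8)


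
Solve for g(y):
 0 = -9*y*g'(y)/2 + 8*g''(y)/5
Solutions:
 g(y) = C1 + C2*erfi(3*sqrt(10)*y/8)


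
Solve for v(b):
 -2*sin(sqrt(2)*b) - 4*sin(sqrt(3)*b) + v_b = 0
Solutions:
 v(b) = C1 - sqrt(2)*cos(sqrt(2)*b) - 4*sqrt(3)*cos(sqrt(3)*b)/3


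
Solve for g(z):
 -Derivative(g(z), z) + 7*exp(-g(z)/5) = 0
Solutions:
 g(z) = 5*log(C1 + 7*z/5)


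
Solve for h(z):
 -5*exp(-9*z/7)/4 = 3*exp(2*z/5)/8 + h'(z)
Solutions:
 h(z) = C1 - 15*exp(2*z/5)/16 + 35*exp(-9*z/7)/36


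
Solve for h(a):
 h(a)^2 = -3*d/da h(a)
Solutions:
 h(a) = 3/(C1 + a)


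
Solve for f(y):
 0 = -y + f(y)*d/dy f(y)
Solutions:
 f(y) = -sqrt(C1 + y^2)
 f(y) = sqrt(C1 + y^2)


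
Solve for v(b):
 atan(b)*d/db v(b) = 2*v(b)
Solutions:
 v(b) = C1*exp(2*Integral(1/atan(b), b))


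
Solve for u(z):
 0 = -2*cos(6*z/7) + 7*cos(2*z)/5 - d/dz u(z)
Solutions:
 u(z) = C1 - 7*sin(6*z/7)/3 + 7*sin(2*z)/10


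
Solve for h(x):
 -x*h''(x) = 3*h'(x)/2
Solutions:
 h(x) = C1 + C2/sqrt(x)


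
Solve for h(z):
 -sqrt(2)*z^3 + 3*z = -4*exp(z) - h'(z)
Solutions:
 h(z) = C1 + sqrt(2)*z^4/4 - 3*z^2/2 - 4*exp(z)


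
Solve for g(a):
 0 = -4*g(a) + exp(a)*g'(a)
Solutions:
 g(a) = C1*exp(-4*exp(-a))


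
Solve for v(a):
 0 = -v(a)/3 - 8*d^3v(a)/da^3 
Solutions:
 v(a) = C3*exp(-3^(2/3)*a/6) + (C1*sin(3^(1/6)*a/4) + C2*cos(3^(1/6)*a/4))*exp(3^(2/3)*a/12)


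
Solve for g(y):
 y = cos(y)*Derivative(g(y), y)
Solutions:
 g(y) = C1 + Integral(y/cos(y), y)


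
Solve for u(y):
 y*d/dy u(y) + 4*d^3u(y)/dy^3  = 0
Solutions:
 u(y) = C1 + Integral(C2*airyai(-2^(1/3)*y/2) + C3*airybi(-2^(1/3)*y/2), y)


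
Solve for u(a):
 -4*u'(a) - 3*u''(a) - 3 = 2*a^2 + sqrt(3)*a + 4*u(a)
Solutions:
 u(a) = -a^2/2 - sqrt(3)*a/4 + a + (C1*sin(2*sqrt(2)*a/3) + C2*cos(2*sqrt(2)*a/3))*exp(-2*a/3) - 1 + sqrt(3)/4


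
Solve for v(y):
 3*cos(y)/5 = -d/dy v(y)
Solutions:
 v(y) = C1 - 3*sin(y)/5


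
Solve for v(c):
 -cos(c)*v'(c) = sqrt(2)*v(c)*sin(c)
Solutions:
 v(c) = C1*cos(c)^(sqrt(2))


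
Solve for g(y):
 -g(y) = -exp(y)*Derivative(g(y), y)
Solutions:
 g(y) = C1*exp(-exp(-y))


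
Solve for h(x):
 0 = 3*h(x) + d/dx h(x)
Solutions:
 h(x) = C1*exp(-3*x)


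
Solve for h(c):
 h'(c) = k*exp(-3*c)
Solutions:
 h(c) = C1 - k*exp(-3*c)/3


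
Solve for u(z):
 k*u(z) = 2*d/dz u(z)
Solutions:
 u(z) = C1*exp(k*z/2)


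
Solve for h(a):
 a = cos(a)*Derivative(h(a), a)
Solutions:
 h(a) = C1 + Integral(a/cos(a), a)


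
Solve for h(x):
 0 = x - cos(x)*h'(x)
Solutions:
 h(x) = C1 + Integral(x/cos(x), x)


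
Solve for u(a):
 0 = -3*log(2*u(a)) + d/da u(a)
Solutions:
 -Integral(1/(log(_y) + log(2)), (_y, u(a)))/3 = C1 - a


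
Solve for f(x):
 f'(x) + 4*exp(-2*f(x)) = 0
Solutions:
 f(x) = log(-sqrt(C1 - 8*x))
 f(x) = log(C1 - 8*x)/2
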